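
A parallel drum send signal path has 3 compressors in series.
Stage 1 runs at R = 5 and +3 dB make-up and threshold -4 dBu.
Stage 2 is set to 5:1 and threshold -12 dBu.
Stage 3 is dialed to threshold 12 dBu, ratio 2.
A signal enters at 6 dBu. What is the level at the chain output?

-9.4 dBu

Stage 1: overshoot 10 dB → 10/5 = 2 dB → -2 dBu; +3 dB make-up → 1 dBu.
Stage 2: overshoot 13 dB → 13/5 = 2.6 dB → -9.4 dBu.
Stage 3: -9.4 dBu is at or below the 12 dBu threshold — no compression; output -9.4 dBu.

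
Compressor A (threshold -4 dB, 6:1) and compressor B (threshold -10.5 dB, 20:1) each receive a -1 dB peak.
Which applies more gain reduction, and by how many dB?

B, by 6.525 dB

A: GR = 3 − 3/6 = 2.5 dB.
B: GR = 9.5 − 9.5/20 = 9.025 dB.
B reduces 6.525 dB more.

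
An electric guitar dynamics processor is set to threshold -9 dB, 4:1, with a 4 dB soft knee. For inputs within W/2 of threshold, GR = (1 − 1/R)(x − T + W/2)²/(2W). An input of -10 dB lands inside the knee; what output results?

x − T + W/2 = -10 − (-9) + 2 = 1.
GR = (1 − 1/4) × 1² / 8 = 0.75 × 1 / 8 = 0.09375 dB.
Output = -10 − 0.09375 = -10.09375 dB.

-10.09375 dB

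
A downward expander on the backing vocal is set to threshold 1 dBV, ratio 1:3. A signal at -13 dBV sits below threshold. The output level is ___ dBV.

Undershoot = 1 − (-13) = 14 dB.
At 1:3, that expands to 42 dB under threshold.
Output = 1 − 42 = -41 dBV.

-41 dBV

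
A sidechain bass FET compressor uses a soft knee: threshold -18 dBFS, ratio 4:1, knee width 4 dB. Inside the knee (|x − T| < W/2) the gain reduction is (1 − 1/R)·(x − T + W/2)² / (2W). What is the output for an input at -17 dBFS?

-17.84375 dBFS

x − T + W/2 = -17 − (-18) + 2 = 3.
GR = (1 − 1/4) × 3² / 8 = 0.75 × 9 / 8 = 0.84375 dB.
Output = -17 − 0.84375 = -17.84375 dBFS.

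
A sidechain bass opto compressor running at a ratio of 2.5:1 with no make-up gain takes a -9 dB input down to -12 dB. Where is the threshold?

-14 dB

Gain reduction = -9 − (-12) = 3 dB; output overshoot = GR / (R − 1) = 3 / 1.5 = 2 dB.
Threshold = output − output overshoot = -12 − 2 = -14 dB.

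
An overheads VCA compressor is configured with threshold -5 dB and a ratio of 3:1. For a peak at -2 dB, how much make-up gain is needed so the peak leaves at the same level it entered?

2 dB

Overshoot 3 dB → 3/3 = 1 dB after compression, so the compressed level is -5 + 1 = -4 dB.
Make-up = target − compressed = -2 − (-4) = 2 dB.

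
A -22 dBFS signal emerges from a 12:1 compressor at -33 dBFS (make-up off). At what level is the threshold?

Input is 12 dB above T (since output overshoot × R = input overshoot: (-33 − T)·12 = -22 − T gives T = -34 dBFS).
Check: -34 + (-22 − (-34))/12 = -34 + 1 = -33 dBFS. ✓

-34 dBFS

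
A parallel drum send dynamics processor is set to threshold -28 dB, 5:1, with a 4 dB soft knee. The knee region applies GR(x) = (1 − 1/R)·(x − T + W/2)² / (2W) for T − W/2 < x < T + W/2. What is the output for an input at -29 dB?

-29.1 dB

x − T + W/2 = -29 − (-28) + 2 = 1.
GR = (1 − 1/5) × 1² / 8 = 0.8 × 1 / 8 = 0.1 dB.
Output = -29 − 0.1 = -29.1 dB.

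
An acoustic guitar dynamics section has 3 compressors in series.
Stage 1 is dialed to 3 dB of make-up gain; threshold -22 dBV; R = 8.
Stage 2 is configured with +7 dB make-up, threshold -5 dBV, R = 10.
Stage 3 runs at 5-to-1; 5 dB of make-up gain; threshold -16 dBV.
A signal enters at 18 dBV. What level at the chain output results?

-9.2 dBV

Stage 1: 18 dBV is 40 dB over -22 dBV; at 8:1 that becomes 5 dB over, giving -17 dBV; +3 dB make-up → -14 dBV.
Stage 2: below threshold (-14 ≤ -5); passes unchanged; make-up brings it to -7 dBV.
Stage 3: -7 dBV is 9 dB over -16 dBV; at 5:1 that becomes 1.8 dB over, giving -14.2 dBV; +5 dB make-up → -9.2 dBV.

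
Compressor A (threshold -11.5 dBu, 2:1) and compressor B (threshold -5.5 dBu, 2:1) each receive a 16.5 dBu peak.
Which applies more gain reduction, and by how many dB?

A: overshoot 28 dB → output overshoot 14 dB → GR 14 dB.
B: overshoot 22 dB → output overshoot 11 dB → GR 11 dB.
A applies 3 dB more gain reduction.

A, by 3 dB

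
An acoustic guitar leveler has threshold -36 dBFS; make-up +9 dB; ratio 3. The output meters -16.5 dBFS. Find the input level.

-4.5 dBFS

Stripping the +9 dB make-up gives -25.5 dBFS at the gain stage.
The compressed level sits -25.5 − (-36) = 10.5 dB over threshold.
Before 3:1 compression the overshoot was 10.5 × 3 = 31.5 dB, so input = -36 + 31.5 = -4.5 dBFS.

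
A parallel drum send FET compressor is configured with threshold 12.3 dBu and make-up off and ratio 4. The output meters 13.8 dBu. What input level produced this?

That's 1.5 dB above the 12.3 dBu threshold.
Input overshoot = R × output overshoot = 6 dB → input = 12.3 + 6 = 18.3 dBu.

18.3 dBu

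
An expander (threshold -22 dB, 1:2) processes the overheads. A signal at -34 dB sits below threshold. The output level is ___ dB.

Below threshold, a 1:2 expander applies gain = (2−1)×(T − x) of attenuation.
(2−1) × 12 = 12 dB, so output = -34 − 12 = -46 dB.

-46 dB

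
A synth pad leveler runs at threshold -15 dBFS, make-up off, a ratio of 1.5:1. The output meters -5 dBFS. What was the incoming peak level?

Post-compression overshoot = -5 − (-15) = 10 dB.
Undo the ratio: input overshoot = 10 × 1.5 = 15 dB, giving input = 0 dBFS.

0 dBFS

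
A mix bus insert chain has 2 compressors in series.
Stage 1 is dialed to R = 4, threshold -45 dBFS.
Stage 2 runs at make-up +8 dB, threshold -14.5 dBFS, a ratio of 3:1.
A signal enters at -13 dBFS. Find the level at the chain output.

Stage 1: overshoot 32 dB → 32/4 = 8 dB → -37 dBFS.
Stage 2: -37 dBFS ≤ -14.5 dBFS, so stage 2 doesn't engage; make-up brings it to -29 dBFS.

-29 dBFS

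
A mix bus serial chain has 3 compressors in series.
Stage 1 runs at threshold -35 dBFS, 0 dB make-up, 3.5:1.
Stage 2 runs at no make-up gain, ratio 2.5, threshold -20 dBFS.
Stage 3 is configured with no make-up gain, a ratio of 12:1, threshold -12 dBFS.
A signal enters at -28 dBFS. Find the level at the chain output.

-33 dBFS

Stage 1: overshoot 7 dB → 7/3.5 = 2 dB → -33 dBFS.
Stage 2: below threshold (-33 ≤ -20); passes unchanged; output -33 dBFS.
Stage 3: below threshold (-33 ≤ -12); passes unchanged; output -33 dBFS.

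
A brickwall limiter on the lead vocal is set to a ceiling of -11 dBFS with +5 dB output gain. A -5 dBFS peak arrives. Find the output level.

A brickwall limiter is an ∞:1 compressor: any input above the ceiling is clamped to -11 dBFS.
Output gain then adds 5 dB: -11 + 5 = -6 dBFS.

-6 dBFS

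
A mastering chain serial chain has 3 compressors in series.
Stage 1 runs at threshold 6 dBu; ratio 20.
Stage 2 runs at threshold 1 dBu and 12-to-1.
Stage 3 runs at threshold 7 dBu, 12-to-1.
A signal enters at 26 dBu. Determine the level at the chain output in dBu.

Stage 1: overshoot 20 dB → 20/20 = 1 dB → 7 dBu.
Stage 2: overshoot 6 dB → 6/12 = 0.5 dB → 1.5 dBu.
Stage 3: 1.5 dBu ≤ 7 dBu, so stage 3 doesn't engage; output 1.5 dBu.

1.5 dBu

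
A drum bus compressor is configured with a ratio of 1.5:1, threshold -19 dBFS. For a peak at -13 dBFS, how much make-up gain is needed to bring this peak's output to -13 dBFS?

2 dB

The peak compresses to -19 + 6/1.5 = -15 dBFS.
To reach -13 dBFS requires -13 − (-15) = 2 dB of make-up.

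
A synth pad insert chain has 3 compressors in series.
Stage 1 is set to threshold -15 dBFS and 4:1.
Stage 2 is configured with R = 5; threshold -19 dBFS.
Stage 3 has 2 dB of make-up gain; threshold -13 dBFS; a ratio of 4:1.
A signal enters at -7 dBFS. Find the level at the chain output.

-15.8 dBFS

Stage 1: -7 dBFS is 8 dB over -15 dBFS; at 4:1 that becomes 2 dB over, giving -13 dBFS.
Stage 2: overshoot 6 dB → 6/5 = 1.2 dB → -17.8 dBFS.
Stage 3: -17.8 dBFS is at or below the -13 dBFS threshold — no compression; make-up brings it to -15.8 dBFS.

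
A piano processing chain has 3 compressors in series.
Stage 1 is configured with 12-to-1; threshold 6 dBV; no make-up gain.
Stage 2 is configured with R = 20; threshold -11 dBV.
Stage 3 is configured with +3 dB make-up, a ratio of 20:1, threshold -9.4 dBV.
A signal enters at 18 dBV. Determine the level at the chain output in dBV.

Stage 1: 18 dBV is 12 dB over 6 dBV; at 12:1 that becomes 1 dB over, giving 7 dBV.
Stage 2: 18 dB above -11 dBV, reduced 20:1 to 0.9 dB above → -10.1 dBV.
Stage 3: -10.1 dBV is at or below the -9.4 dBV threshold — no compression; make-up brings it to -7.1 dBV.

-7.1 dBV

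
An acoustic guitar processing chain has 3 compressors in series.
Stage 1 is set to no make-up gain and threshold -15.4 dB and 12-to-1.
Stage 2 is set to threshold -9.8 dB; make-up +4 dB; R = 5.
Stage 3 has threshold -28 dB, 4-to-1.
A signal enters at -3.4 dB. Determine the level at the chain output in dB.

Stage 1: -3.4 dB is 12 dB over -15.4 dB; at 12:1 that becomes 1 dB over, giving -14.4 dB.
Stage 2: -14.4 dB ≤ -9.8 dB, so stage 2 doesn't engage; make-up brings it to -10.4 dB.
Stage 3: overshoot 17.6 dB → 17.6/4 = 4.4 dB → -23.6 dB.

-23.6 dB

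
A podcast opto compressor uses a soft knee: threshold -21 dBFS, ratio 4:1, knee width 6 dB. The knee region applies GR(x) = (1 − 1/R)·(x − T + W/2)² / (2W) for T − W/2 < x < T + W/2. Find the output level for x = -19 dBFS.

-20.5625 dBFS

x − T + W/2 = -19 − (-21) + 3 = 5.
GR = (1 − 1/4) × 5² / 12 = 0.75 × 25 / 12 = 1.5625 dB.
Output = -19 − 1.5625 = -20.5625 dBFS.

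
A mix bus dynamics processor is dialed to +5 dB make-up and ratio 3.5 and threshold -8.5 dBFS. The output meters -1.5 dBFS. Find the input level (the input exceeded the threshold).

-1.5 dBFS

Stripping the +5 dB make-up gives -6.5 dBFS at the gain stage.
The compressed level sits -6.5 − (-8.5) = 2 dB over threshold.
Input overshoot = R × output overshoot = 7 dB → input = -8.5 + 7 = -1.5 dBFS.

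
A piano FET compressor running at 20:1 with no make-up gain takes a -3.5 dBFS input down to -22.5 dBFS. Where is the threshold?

Gain reduction = -3.5 − (-22.5) = 19 dB; output overshoot = GR / (R − 1) = 19 / 19 = 1 dB.
Threshold = output − output overshoot = -22.5 − 1 = -23.5 dBFS.

-23.5 dBFS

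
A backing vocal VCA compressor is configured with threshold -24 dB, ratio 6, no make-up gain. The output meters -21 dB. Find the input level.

-6 dB

That's 3 dB above the -24 dB threshold.
Before 6:1 compression the overshoot was 3 × 6 = 18 dB, so input = -24 + 18 = -6 dB.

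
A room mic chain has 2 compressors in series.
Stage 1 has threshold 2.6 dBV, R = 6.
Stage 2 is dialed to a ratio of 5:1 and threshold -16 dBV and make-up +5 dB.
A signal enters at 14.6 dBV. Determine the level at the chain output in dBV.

Stage 1: 14.6 dBV is 12 dB over 2.6 dBV; at 6:1 that becomes 2 dB over, giving 4.6 dBV.
Stage 2: 4.6 dBV is 20.6 dB over -16 dBV; at 5:1 that becomes 4.12 dB over, giving -11.88 dBV; +5 dB make-up → -6.88 dBV.

-6.88 dBV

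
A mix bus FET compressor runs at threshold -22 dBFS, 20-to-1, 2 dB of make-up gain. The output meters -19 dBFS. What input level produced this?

-2 dBFS

Remove make-up: -19 − 2 = -21 dBFS.
The compressed level sits -21 − (-22) = 1 dB over threshold.
Input overshoot = R × output overshoot = 20 dB → input = -22 + 20 = -2 dBFS.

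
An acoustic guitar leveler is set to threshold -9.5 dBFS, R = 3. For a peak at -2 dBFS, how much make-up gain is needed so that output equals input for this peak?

The peak compresses to -9.5 + 7.5/3 = -7 dBFS.
To reach -2 dBFS requires -2 − (-7) = 5 dB of make-up.

5 dB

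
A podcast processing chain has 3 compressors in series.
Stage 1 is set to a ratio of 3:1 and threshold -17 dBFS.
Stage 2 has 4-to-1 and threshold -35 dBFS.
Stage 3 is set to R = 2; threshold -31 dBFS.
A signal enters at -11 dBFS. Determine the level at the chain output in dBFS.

Stage 1: 6 dB above -17 dBFS, reduced 3:1 to 2 dB above → -15 dBFS.
Stage 2: -15 dBFS is 20 dB over -35 dBFS; at 4:1 that becomes 5 dB over, giving -30 dBFS.
Stage 3: overshoot 1 dB → 1/2 = 0.5 dB → -30.5 dBFS.

-30.5 dBFS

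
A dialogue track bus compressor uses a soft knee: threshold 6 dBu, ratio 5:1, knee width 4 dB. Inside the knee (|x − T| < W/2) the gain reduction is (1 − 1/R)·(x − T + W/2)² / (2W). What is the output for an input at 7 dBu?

6.1 dBu

x − T + W/2 = 7 − 6 + 2 = 3.
GR = (1 − 1/5) × 3² / 8 = 0.8 × 9 / 8 = 0.9 dB.
Output = 7 − 0.9 = 6.1 dBu.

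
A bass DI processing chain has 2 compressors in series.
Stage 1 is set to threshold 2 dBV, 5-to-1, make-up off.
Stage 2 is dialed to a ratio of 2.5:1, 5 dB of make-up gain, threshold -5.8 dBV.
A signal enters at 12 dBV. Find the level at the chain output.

Stage 1: 12 dBV is 10 dB over 2 dBV; at 5:1 that becomes 2 dB over, giving 4 dBV.
Stage 2: overshoot 9.8 dB → 9.8/2.5 = 3.92 dB → -1.88 dBV; +5 dB make-up → 3.12 dBV.

3.12 dBV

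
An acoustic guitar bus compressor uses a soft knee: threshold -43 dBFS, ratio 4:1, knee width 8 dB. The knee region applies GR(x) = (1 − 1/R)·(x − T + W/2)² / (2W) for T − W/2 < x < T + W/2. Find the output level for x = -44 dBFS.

x − T + W/2 = -44 − (-43) + 4 = 3.
GR = (1 − 1/4) × 3² / 16 = 0.75 × 9 / 16 = 0.421875 dB.
Output = -44 − 0.421875 = -44.421875 dBFS.

-44.421875 dBFS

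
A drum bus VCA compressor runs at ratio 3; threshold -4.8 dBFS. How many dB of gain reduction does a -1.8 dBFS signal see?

-1.8 dBFS exceeds the threshold by 3 dB.
After 3:1 compression the overshoot becomes 3/3 = 1 dB.
So the signal is attenuated by 3 − 1 = 2 dB.

2 dB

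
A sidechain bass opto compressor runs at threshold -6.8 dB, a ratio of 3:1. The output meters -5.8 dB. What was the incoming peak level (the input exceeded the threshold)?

Post-compression overshoot = -5.8 − (-6.8) = 1 dB.
Before 3:1 compression the overshoot was 1 × 3 = 3 dB, so input = -6.8 + 3 = -3.8 dB.

-3.8 dB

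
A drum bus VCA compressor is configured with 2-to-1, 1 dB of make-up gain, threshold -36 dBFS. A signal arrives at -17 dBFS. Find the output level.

-17 dBFS sits 19 dB over threshold.
The 19 dB excess becomes 9.5 dB after 2:1 reduction.
That puts the output at -26.5 dBFS; make-up adds 1 dB, giving -25.5 dBFS.

-25.5 dBFS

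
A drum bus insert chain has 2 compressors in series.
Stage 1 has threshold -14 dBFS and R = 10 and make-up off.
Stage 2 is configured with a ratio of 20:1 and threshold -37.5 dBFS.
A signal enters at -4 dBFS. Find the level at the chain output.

Stage 1: 10 dB above -14 dBFS, reduced 10:1 to 1 dB above → -13 dBFS.
Stage 2: -13 dBFS is 24.5 dB over -37.5 dBFS; at 20:1 that becomes 1.225 dB over, giving -36.275 dBFS.

-36.275 dBFS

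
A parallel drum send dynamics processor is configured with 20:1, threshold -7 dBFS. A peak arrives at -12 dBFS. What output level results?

-12 dBFS

-12 dBFS is 5 dB below the -7 dBFS threshold, so no gain reduction is applied.
Output = input = -12 dBFS.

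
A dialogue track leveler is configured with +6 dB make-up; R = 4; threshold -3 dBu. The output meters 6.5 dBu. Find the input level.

Stripping the +6 dB make-up gives 0.5 dBu at the gain stage.
That's 3.5 dB above the -3 dBu threshold.
Before 4:1 compression the overshoot was 3.5 × 4 = 14 dB, so input = -3 + 14 = 11 dBu.

11 dBu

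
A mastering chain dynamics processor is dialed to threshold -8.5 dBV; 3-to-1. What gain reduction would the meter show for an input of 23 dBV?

21 dB

The signal is 31.5 dB above threshold.
A 3:1 ratio leaves 10.5 dB of that excess.
GR = overshoot in − overshoot out = 31.5 − 10.5 = 21 dB.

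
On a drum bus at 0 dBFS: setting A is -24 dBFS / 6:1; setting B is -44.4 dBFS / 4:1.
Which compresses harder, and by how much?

A: GR = 24 − 24/6 = 20 dB.
B: GR = 44.4 − 44.4/4 = 33.3 dB.
B applies 13.3 dB more gain reduction.

B, by 13.3 dB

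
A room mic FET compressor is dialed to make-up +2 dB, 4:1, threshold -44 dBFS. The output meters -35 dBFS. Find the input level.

Before make-up, the level was -35 − 2 = -37 dBFS.
Post-compression overshoot = -37 − (-44) = 7 dB.
Input overshoot = R × output overshoot = 28 dB → input = -44 + 28 = -16 dBFS.

-16 dBFS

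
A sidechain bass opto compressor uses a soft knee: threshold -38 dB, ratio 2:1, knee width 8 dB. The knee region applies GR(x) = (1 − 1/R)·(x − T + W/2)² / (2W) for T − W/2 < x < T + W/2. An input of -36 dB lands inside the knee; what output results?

x − T + W/2 = -36 − (-38) + 4 = 6.
GR = (1 − 1/2) × 6² / 16 = 0.5 × 36 / 16 = 1.125 dB.
Output = -36 − 1.125 = -37.125 dB.

-37.125 dB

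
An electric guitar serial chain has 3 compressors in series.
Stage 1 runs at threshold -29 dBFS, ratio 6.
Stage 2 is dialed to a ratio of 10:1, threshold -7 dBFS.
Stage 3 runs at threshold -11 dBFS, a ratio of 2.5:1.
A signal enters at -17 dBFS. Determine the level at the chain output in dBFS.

Stage 1: 12 dB above -29 dBFS, reduced 6:1 to 2 dB above → -27 dBFS.
Stage 2: below threshold (-27 ≤ -7); passes unchanged; output -27 dBFS.
Stage 3: below threshold (-27 ≤ -11); passes unchanged; output -27 dBFS.

-27 dBFS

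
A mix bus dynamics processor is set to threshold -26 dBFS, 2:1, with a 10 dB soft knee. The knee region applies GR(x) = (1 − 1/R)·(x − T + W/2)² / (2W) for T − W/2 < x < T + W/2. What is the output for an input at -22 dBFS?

-24.025 dBFS

x − T + W/2 = -22 − (-26) + 5 = 9.
GR = (1 − 1/2) × 9² / 20 = 0.5 × 81 / 20 = 2.025 dB.
Output = -22 − 2.025 = -24.025 dBFS.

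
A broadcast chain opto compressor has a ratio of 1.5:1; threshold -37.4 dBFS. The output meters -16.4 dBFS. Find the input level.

-5.9 dBFS

The compressed level sits -16.4 − (-37.4) = 21 dB over threshold.
Before 1.5:1 compression the overshoot was 21 × 1.5 = 31.5 dB, so input = -37.4 + 31.5 = -5.9 dBFS.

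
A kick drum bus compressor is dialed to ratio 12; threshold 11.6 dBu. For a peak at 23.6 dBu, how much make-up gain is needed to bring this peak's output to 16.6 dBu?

Overshoot 12 dB → 12/12 = 1 dB after compression, so the compressed level is 11.6 + 1 = 12.6 dBu.
Make-up = target − compressed = 16.6 − 12.6 = 4 dB.

4 dB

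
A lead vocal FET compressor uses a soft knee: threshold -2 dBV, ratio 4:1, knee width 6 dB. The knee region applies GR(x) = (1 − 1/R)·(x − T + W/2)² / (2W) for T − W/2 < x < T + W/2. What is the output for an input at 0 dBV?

x − T + W/2 = 0 − (-2) + 3 = 5.
GR = (1 − 1/4) × 5² / 12 = 0.75 × 25 / 12 = 1.5625 dB.
Output = 0 − 1.5625 = -1.5625 dBV.

-1.5625 dBV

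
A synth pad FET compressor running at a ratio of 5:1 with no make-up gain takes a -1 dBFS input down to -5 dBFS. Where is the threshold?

Input is 5 dB above T (since output overshoot × R = input overshoot: (-5 − T)·5 = -1 − T gives T = -6 dBFS).
Check: -6 + (-1 − (-6))/5 = -6 + 1 = -5 dBFS. ✓

-6 dBFS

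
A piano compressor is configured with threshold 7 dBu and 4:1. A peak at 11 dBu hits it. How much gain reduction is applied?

3 dB

11 dBu exceeds the threshold by 4 dB.
A 4:1 ratio leaves 1 dB of that excess.
Gain reduction = 4 − 1 = 3 dB.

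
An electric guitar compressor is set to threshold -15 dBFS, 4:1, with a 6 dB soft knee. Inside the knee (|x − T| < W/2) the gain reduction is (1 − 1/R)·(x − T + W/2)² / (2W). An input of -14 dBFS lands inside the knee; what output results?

-15 dBFS

x − T + W/2 = -14 − (-15) + 3 = 4.
GR = (1 − 1/4) × 4² / 12 = 0.75 × 16 / 12 = 1 dB.
Output = -14 − 1 = -15 dBFS.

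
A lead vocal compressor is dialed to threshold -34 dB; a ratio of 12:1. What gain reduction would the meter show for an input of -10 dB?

-10 dB exceeds the threshold by 24 dB.
After 12:1 compression the overshoot becomes 24/12 = 2 dB.
So the signal is attenuated by 24 − 2 = 22 dB.

22 dB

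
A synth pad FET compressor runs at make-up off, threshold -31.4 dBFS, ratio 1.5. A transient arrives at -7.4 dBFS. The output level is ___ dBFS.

Overshoot: -7.4 − (-31.4) = 24 dB.
1.5:1 compression reduces that to 24/1.5 = 16 dB over.
So the level is -31.4 + 16 = -15.4 dBFS.

-15.4 dBFS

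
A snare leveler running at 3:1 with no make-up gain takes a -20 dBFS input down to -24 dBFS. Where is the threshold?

-26 dBFS

Gain reduction = -20 − (-24) = 4 dB; output overshoot = GR / (R − 1) = 4 / 2 = 2 dB.
Threshold = output − output overshoot = -24 − 2 = -26 dBFS.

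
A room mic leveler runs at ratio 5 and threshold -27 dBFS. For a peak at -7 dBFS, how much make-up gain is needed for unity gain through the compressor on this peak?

16 dB

Overshoot 20 dB → 20/5 = 4 dB after compression, so the compressed level is -27 + 4 = -23 dBFS.
Make-up = target − compressed = -7 − (-23) = 16 dB.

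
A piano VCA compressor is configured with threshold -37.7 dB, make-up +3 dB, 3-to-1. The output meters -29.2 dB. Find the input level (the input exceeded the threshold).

-21.2 dB

Before make-up, the level was -29.2 − 3 = -32.2 dB.
Post-compression overshoot = -32.2 − (-37.7) = 5.5 dB.
Undo the ratio: input overshoot = 5.5 × 3 = 16.5 dB, giving input = -21.2 dB.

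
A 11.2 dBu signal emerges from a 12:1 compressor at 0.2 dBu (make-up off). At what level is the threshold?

Input is 12 dB above T (since output overshoot × R = input overshoot: (0.2 − T)·12 = 11.2 − T gives T = -0.8 dBu).
Check: -0.8 + (11.2 − (-0.8))/12 = -0.8 + 1 = 0.2 dBu. ✓

-0.8 dBu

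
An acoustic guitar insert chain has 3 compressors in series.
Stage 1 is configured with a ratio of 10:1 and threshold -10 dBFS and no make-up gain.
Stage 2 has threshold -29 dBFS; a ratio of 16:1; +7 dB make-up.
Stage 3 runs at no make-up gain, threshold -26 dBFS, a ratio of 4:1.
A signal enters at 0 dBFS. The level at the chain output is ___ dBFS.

-24.6875 dBFS

Stage 1: 0 dBFS is 10 dB over -10 dBFS; at 10:1 that becomes 1 dB over, giving -9 dBFS.
Stage 2: 20 dB above -29 dBFS, reduced 16:1 to 1.25 dB above → -27.75 dBFS; +7 dB make-up → -20.75 dBFS.
Stage 3: overshoot 5.25 dB → 5.25/4 = 1.3125 dB → -24.6875 dBFS.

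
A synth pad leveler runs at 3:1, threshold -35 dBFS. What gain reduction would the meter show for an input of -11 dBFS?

16 dB

The signal is 24 dB above threshold.
After 3:1 compression the overshoot becomes 24/3 = 8 dB.
So the signal is attenuated by 24 − 8 = 16 dB.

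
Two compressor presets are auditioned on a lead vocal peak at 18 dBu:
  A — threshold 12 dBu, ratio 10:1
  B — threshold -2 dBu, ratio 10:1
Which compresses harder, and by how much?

A: overshoot 6 dB → output overshoot 0.6 dB → GR 5.4 dB.
B: overshoot 20 dB → output overshoot 2 dB → GR 18 dB.
Difference: 12.6 dB in favour of B.

B, by 12.6 dB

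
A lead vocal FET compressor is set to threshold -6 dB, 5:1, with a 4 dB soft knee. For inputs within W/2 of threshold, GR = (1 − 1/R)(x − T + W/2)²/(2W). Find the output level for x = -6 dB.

x − T + W/2 = -6 − (-6) + 2 = 2.
GR = (1 − 1/5) × 2² / 8 = 0.8 × 4 / 8 = 0.4 dB.
Output = -6 − 0.4 = -6.4 dB.

-6.4 dB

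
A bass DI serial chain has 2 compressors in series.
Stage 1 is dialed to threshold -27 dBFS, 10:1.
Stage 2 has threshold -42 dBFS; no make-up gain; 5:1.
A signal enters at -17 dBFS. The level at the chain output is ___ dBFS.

-38.8 dBFS

Stage 1: -17 dBFS is 10 dB over -27 dBFS; at 10:1 that becomes 1 dB over, giving -26 dBFS.
Stage 2: -26 dBFS is 16 dB over -42 dBFS; at 5:1 that becomes 3.2 dB over, giving -38.8 dBFS.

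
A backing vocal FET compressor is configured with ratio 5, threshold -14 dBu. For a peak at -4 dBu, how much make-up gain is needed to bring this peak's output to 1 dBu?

13 dB

Overshoot 10 dB → 10/5 = 2 dB after compression, so the compressed level is -14 + 2 = -12 dBu.
Make-up = target − compressed = 1 − (-12) = 13 dB.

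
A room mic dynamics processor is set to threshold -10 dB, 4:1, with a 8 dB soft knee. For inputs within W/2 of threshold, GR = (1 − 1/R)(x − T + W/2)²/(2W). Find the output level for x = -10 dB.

x − T + W/2 = -10 − (-10) + 4 = 4.
GR = (1 − 1/4) × 4² / 16 = 0.75 × 16 / 16 = 0.75 dB.
Output = -10 − 0.75 = -10.75 dB.

-10.75 dB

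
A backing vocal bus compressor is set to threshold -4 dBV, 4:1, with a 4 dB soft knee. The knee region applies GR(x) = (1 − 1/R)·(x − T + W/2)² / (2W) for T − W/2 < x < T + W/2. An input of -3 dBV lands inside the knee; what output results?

x − T + W/2 = -3 − (-4) + 2 = 3.
GR = (1 − 1/4) × 3² / 8 = 0.75 × 9 / 8 = 0.84375 dB.
Output = -3 − 0.84375 = -3.84375 dBV.

-3.84375 dBV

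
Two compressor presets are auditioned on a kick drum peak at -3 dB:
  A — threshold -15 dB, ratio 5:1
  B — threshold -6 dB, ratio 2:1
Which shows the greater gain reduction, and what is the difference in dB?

A: overshoot 12 dB → output overshoot 2.4 dB → GR 9.6 dB.
B: overshoot 3 dB → output overshoot 1.5 dB → GR 1.5 dB.
Difference: 8.1 dB in favour of A.

A, by 8.1 dB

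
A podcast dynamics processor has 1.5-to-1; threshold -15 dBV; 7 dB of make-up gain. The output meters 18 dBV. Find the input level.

24 dBV

Before make-up, the level was 18 − 7 = 11 dBV.
Post-compression overshoot = 11 − (-15) = 26 dB.
Undo the ratio: input overshoot = 26 × 1.5 = 39 dB, giving input = 24 dBV.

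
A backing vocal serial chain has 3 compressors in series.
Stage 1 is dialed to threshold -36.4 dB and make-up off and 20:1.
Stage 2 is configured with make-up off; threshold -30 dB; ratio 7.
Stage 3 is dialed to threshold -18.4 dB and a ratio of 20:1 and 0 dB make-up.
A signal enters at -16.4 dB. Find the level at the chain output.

-35.4 dB

Stage 1: -16.4 dB is 20 dB over -36.4 dB; at 20:1 that becomes 1 dB over, giving -35.4 dB.
Stage 2: below threshold (-35.4 ≤ -30); passes unchanged; output -35.4 dB.
Stage 3: -35.4 dB is at or below the -18.4 dB threshold — no compression; output -35.4 dB.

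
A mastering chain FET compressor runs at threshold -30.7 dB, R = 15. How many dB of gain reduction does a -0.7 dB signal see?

The signal is 30 dB above threshold.
After 15:1 compression the overshoot becomes 30/15 = 2 dB.
Gain reduction = 30 − 2 = 28 dB.

28 dB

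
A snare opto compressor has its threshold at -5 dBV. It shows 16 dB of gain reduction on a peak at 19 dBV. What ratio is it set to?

3:1

Input overshoot = 19 − (-5) = 24 dB.
Output overshoot = 24 − 16 = 8 dB.
Ratio = input overshoot / output overshoot = 24 / 8 = 3.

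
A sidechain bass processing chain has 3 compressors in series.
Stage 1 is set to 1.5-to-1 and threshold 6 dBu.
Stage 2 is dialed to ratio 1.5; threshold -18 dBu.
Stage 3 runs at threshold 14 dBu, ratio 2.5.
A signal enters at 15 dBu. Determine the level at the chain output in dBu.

Stage 1: overshoot 9 dB → 9/1.5 = 6 dB → 12 dBu.
Stage 2: overshoot 30 dB → 30/1.5 = 20 dB → 2 dBu.
Stage 3: 2 dBu ≤ 14 dBu, so stage 3 doesn't engage; output 2 dBu.

2 dBu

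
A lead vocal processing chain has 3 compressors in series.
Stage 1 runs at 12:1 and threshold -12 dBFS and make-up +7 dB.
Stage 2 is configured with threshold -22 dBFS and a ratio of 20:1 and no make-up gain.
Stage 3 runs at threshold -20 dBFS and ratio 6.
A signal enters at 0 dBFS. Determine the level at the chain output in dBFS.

Stage 1: 0 dBFS is 12 dB over -12 dBFS; at 12:1 that becomes 1 dB over, giving -11 dBFS; +7 dB make-up → -4 dBFS.
Stage 2: 18 dB above -22 dBFS, reduced 20:1 to 0.9 dB above → -21.1 dBFS.
Stage 3: -21.1 dBFS ≤ -20 dBFS, so stage 3 doesn't engage; output -21.1 dBFS.

-21.1 dBFS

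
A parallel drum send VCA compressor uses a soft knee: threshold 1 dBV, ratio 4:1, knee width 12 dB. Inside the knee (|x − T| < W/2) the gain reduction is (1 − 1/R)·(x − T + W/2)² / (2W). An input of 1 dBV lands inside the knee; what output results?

x − T + W/2 = 1 − 1 + 6 = 6.
GR = (1 − 1/4) × 6² / 24 = 0.75 × 36 / 24 = 1.125 dB.
Output = 1 − 1.125 = -0.125 dBV.

-0.125 dBV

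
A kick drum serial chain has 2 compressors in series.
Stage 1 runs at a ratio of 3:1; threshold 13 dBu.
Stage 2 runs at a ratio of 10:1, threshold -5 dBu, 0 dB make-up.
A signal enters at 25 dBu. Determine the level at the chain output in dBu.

Stage 1: overshoot 12 dB → 12/3 = 4 dB → 17 dBu.
Stage 2: 22 dB above -5 dBu, reduced 10:1 to 2.2 dB above → -2.8 dBu.

-2.8 dBu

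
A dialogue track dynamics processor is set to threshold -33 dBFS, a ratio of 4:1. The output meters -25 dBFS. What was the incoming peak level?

Post-compression overshoot = -25 − (-33) = 8 dB.
Before 4:1 compression the overshoot was 8 × 4 = 32 dB, so input = -33 + 32 = -1 dBFS.

-1 dBFS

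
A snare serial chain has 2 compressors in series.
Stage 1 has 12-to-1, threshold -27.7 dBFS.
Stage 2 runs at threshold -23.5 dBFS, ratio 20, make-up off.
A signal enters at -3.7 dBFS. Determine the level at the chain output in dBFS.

-25.7 dBFS

Stage 1: 24 dB above -27.7 dBFS, reduced 12:1 to 2 dB above → -25.7 dBFS.
Stage 2: -25.7 dBFS is at or below the -23.5 dBFS threshold — no compression; output -25.7 dBFS.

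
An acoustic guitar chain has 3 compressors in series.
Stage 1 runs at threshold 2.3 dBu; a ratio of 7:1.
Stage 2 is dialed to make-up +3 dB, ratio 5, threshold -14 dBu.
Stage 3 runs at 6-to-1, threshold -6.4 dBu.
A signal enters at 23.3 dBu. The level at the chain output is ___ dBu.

-7.14 dBu

Stage 1: 23.3 dBu is 21 dB over 2.3 dBu; at 7:1 that becomes 3 dB over, giving 5.3 dBu.
Stage 2: 5.3 dBu is 19.3 dB over -14 dBu; at 5:1 that becomes 3.86 dB over, giving -10.14 dBu; +3 dB make-up → -7.14 dBu.
Stage 3: -7.14 dBu ≤ -6.4 dBu, so stage 3 doesn't engage; output -7.14 dBu.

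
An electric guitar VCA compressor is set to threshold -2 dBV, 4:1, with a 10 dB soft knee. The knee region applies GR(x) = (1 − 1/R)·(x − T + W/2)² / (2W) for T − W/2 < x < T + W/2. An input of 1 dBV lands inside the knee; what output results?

-1.4 dBV

x − T + W/2 = 1 − (-2) + 5 = 8.
GR = (1 − 1/4) × 8² / 20 = 0.75 × 64 / 20 = 2.4 dB.
Output = 1 − 2.4 = -1.4 dBV.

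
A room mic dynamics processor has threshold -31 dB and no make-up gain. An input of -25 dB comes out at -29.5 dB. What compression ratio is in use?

4:1

Input overshoot = -25 − (-31) = 6 dB; output overshoot = -29.5 − (-31) = 1.5 dB.
Ratio = 6 / 1.5 = 4.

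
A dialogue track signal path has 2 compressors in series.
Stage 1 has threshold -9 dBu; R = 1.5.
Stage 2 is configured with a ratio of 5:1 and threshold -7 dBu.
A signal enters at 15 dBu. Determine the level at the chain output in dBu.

-4.2 dBu

Stage 1: overshoot 24 dB → 24/1.5 = 16 dB → 7 dBu.
Stage 2: 7 dBu is 14 dB over -7 dBu; at 5:1 that becomes 2.8 dB over, giving -4.2 dBu.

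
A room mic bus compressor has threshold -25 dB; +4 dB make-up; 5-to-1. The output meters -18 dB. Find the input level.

-10 dB

Before make-up, the level was -18 − 4 = -22 dB.
That's 3 dB above the -25 dB threshold.
Before 5:1 compression the overshoot was 3 × 5 = 15 dB, so input = -25 + 15 = -10 dB.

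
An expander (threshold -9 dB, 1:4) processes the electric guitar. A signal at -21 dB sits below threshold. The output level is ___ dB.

-57 dB

Undershoot = (-9) − (-21) = 12 dB.
At 1:4, that expands to 48 dB under threshold.
Output = -9 − 48 = -57 dB.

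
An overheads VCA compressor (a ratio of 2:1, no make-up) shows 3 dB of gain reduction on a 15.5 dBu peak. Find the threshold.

9.5 dBu

Let T be the threshold. Output overshoot = (input overshoot)/R, so 12.5 − T = (15.5 − T)/2.
2·(12.5 − T) = 15.5 − T → 1·T = 25 − 15.5 = 9.5.
T = 9.5/1 = 9.5 dBu.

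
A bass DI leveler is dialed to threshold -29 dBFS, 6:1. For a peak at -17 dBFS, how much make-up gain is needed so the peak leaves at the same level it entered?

10 dB

The peak compresses to -29 + 12/6 = -27 dBFS.
To reach -17 dBFS requires -17 − (-27) = 10 dB of make-up.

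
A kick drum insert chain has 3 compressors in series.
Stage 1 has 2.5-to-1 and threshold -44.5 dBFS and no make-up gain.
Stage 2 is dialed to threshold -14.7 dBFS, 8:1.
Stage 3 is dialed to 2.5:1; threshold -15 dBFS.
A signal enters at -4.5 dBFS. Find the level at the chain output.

Stage 1: 40 dB above -44.5 dBFS, reduced 2.5:1 to 16 dB above → -28.5 dBFS.
Stage 2: -28.5 dBFS ≤ -14.7 dBFS, so stage 2 doesn't engage; output -28.5 dBFS.
Stage 3: -28.5 dBFS ≤ -15 dBFS, so stage 3 doesn't engage; output -28.5 dBFS.

-28.5 dBFS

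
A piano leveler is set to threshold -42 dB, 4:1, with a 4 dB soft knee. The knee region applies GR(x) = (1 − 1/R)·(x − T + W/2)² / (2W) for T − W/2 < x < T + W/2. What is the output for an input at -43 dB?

-43.09375 dB

x − T + W/2 = -43 − (-42) + 2 = 1.
GR = (1 − 1/4) × 1² / 8 = 0.75 × 1 / 8 = 0.09375 dB.
Output = -43 − 0.09375 = -43.09375 dB.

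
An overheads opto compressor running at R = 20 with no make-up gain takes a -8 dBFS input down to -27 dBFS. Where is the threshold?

Gain reduction = -8 − (-27) = 19 dB; output overshoot = GR / (R − 1) = 19 / 19 = 1 dB.
Threshold = output − output overshoot = -27 − 1 = -28 dBFS.

-28 dBFS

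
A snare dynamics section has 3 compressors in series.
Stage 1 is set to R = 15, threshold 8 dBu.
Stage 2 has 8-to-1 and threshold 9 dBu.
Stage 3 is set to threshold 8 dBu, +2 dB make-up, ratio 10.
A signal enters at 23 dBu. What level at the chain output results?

10.1 dBu

Stage 1: 23 dBu is 15 dB over 8 dBu; at 15:1 that becomes 1 dB over, giving 9 dBu.
Stage 2: 9 dBu is at or below the 9 dBu threshold — no compression; output 9 dBu.
Stage 3: 9 dBu is 1 dB over 8 dBu; at 10:1 that becomes 0.1 dB over, giving 8.1 dBu; +2 dB make-up → 10.1 dBu.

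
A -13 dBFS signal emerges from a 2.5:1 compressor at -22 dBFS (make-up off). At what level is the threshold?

-28 dBFS

Input is 15 dB above T (since output overshoot × R = input overshoot: (-22 − T)·2.5 = -13 − T gives T = -28 dBFS).
Check: -28 + (-13 − (-28))/2.5 = -28 + 6 = -22 dBFS. ✓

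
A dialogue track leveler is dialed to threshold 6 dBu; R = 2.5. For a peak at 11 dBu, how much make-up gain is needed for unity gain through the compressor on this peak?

Without make-up, output = threshold + overshoot/2.5 = 6 + 2 = 8 dBu.
Gap to target: 3 dB.

3 dB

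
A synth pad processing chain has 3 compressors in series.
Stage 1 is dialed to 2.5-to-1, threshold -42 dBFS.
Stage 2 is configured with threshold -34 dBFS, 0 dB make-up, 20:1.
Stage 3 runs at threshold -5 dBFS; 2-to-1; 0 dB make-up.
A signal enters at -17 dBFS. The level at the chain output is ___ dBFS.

Stage 1: 25 dB above -42 dBFS, reduced 2.5:1 to 10 dB above → -32 dBFS.
Stage 2: -32 dBFS is 2 dB over -34 dBFS; at 20:1 that becomes 0.1 dB over, giving -33.9 dBFS.
Stage 3: -33.9 dBFS is at or below the -5 dBFS threshold — no compression; output -33.9 dBFS.

-33.9 dBFS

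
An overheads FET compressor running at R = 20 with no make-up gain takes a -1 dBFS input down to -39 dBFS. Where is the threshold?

Input is 40 dB above T (since output overshoot × R = input overshoot: (-39 − T)·20 = -1 − T gives T = -41 dBFS).
Check: -41 + (-1 − (-41))/20 = -41 + 2 = -39 dBFS. ✓

-41 dBFS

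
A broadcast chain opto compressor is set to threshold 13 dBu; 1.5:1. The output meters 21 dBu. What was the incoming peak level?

25 dBu

Post-compression overshoot = 21 − 13 = 8 dB.
Before 1.5:1 compression the overshoot was 8 × 1.5 = 12 dB, so input = 13 + 12 = 25 dBu.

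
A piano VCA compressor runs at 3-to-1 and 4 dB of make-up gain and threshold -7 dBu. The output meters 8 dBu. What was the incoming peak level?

26 dBu

Before make-up, the level was 8 − 4 = 4 dBu.
Post-compression overshoot = 4 − (-7) = 11 dB.
Input overshoot = R × output overshoot = 33 dB → input = -7 + 33 = 26 dBu.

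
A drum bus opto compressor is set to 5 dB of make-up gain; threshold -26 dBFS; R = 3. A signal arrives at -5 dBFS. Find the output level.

-14 dBFS

-5 dBFS sits 21 dB over threshold.
At 3:1 the overshoot is divided by 3, leaving 7 dB above threshold.
Output = -26 + 7 = -19 dBFS; make-up adds 5 dB, giving -14 dBFS.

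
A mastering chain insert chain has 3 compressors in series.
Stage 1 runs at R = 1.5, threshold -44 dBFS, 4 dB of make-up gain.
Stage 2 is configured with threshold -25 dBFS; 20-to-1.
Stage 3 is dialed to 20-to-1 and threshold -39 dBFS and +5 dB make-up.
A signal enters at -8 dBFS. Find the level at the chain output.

Stage 1: 36 dB above -44 dBFS, reduced 1.5:1 to 24 dB above → -20 dBFS; +4 dB make-up → -16 dBFS.
Stage 2: -16 dBFS is 9 dB over -25 dBFS; at 20:1 that becomes 0.45 dB over, giving -24.55 dBFS.
Stage 3: 14.45 dB above -39 dBFS, reduced 20:1 to 0.7225 dB above → -38.2775 dBFS; +5 dB make-up → -33.2775 dBFS.

-33.2775 dBFS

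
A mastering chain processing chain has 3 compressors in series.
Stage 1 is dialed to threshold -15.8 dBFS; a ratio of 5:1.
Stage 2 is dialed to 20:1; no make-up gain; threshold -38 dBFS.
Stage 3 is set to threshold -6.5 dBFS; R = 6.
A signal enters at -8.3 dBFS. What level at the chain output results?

Stage 1: overshoot 7.5 dB → 7.5/5 = 1.5 dB → -14.3 dBFS.
Stage 2: overshoot 23.7 dB → 23.7/20 = 1.185 dB → -36.815 dBFS.
Stage 3: -36.815 dBFS ≤ -6.5 dBFS, so stage 3 doesn't engage; output -36.815 dBFS.

-36.815 dBFS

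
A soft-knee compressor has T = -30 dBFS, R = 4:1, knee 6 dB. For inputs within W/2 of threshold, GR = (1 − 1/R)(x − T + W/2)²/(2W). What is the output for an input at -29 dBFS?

-30 dBFS

x − T + W/2 = -29 − (-30) + 3 = 4.
GR = (1 − 1/4) × 4² / 12 = 0.75 × 16 / 12 = 1 dB.
Output = -29 − 1 = -30 dBFS.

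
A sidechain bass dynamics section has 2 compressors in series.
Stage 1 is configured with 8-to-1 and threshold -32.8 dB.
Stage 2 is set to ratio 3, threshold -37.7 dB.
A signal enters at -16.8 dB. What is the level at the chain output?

Stage 1: overshoot 16 dB → 16/8 = 2 dB → -30.8 dB.
Stage 2: overshoot 6.9 dB → 6.9/3 = 2.3 dB → -35.4 dB.

-35.4 dB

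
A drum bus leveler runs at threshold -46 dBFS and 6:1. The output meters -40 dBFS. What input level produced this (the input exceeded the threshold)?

-10 dBFS

Post-compression overshoot = -40 − (-46) = 6 dB.
Input overshoot = R × output overshoot = 36 dB → input = -46 + 36 = -10 dBFS.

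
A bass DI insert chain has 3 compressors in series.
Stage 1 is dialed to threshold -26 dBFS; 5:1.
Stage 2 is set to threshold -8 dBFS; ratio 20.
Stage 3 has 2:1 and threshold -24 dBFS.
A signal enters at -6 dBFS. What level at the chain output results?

-23 dBFS

Stage 1: 20 dB above -26 dBFS, reduced 5:1 to 4 dB above → -22 dBFS.
Stage 2: below threshold (-22 ≤ -8); passes unchanged; output -22 dBFS.
Stage 3: overshoot 2 dB → 2/2 = 1 dB → -23 dBFS.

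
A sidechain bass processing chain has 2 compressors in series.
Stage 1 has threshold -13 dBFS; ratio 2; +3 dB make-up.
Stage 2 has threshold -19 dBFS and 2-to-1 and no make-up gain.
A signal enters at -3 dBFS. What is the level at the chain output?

-12 dBFS

Stage 1: 10 dB above -13 dBFS, reduced 2:1 to 5 dB above → -8 dBFS; +3 dB make-up → -5 dBFS.
Stage 2: overshoot 14 dB → 14/2 = 7 dB → -12 dBFS.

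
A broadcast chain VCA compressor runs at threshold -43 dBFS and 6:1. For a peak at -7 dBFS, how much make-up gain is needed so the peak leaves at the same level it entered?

30 dB

Without make-up, output = threshold + overshoot/6 = -43 + 6 = -37 dBFS.
Gap to target: 30 dB.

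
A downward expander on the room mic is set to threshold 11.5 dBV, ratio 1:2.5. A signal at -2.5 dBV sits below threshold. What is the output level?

Below threshold, a 1:2.5 expander applies gain = (2.5−1)×(T − x) of attenuation.
(2.5−1) × 14 = 21 dB, so output = -2.5 − 21 = -23.5 dBV.

-23.5 dBV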